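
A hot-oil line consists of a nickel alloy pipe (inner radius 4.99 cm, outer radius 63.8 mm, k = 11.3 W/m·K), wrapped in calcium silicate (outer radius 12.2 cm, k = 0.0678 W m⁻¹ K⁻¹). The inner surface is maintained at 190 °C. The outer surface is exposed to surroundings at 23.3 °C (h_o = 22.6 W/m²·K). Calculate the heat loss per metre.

Q' = 105 W/m

Treat each layer as a resistance in series:
  R'_nickel alloy = ln(0.0638/0.0499)/(2πk) = 0.2457/(2π·11.3) = 0.003461 m·K/W
  R'_calcium silicate = ln(0.122/0.0638)/(2πk) = 0.6483/(2π·0.0678) = 1.522 m·K/W
  R'_conv,out = 1/(2πr h) = 1/(2π·0.122·22.6) = 0.05772 m·K/W
ΣR = 0.003461 + 1.522 + 0.05772 = 1.583 m·K/W
Q' = ΔT/ΣR = (190 °C − 23.3 °C)/1.583 = 105 W/m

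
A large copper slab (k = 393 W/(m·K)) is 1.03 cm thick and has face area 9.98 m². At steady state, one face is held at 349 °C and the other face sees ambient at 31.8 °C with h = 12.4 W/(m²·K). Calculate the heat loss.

Treat each layer as a resistance in series:
  R_copper = L/(kA) = 0.0103/(393·9.98) = 2.626×10^-6 K/W
  R_conv,out = 1/(hA) = 1/(12.4·9.98) = 0.008081 K/W
ΣR = 2.626×10^-6 + 0.008081 = 0.008084 K/W
Q = ΔT/ΣR = (349 °C − 31.8 °C)/0.008084 = 39200 W

Q = 39200 W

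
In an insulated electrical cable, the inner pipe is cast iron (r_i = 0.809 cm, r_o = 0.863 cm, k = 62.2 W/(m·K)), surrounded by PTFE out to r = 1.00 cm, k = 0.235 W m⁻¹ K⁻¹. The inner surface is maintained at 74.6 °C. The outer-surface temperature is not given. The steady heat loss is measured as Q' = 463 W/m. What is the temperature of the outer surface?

T_out = 28.3 °C

Sum the resistances:
  R'_cast iron = ln(0.00863/0.00809)/(2πk) = 0.06462/(2π·62.2) = 1.653×10^-4 m·K/W
  R'_PTFE = ln(0.0100/0.00863)/(2πk) = 0.1473/(2π·0.235) = 0.09979 m·K/W
ΣR = 0.09995 m·K/W
ΔT = Q'·ΣR = 463 × 0.09995 = 46.28 K
Heat flows outward, so T_out = T_in − ΔT = 74.6 − 46.28 = 28.3 °C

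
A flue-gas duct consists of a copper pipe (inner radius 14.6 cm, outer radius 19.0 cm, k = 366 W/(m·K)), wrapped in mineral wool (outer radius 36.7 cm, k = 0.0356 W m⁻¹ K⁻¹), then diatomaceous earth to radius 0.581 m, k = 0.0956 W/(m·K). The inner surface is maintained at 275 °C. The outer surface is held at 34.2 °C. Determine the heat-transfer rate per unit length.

Q' = 64.9 W/m

Series thermal resistances, inner to outer:
  R'_copper = ln(0.190/0.146)/(2πk) = 0.2634/(2π·366) = 1.145×10^-4 m·K/W
  R'_mineral wool = ln(0.367/0.190)/(2πk) = 0.6583/(2π·0.0356) = 2.943 m·K/W
  R'_diatomaceous earth = ln(0.581/0.367)/(2πk) = 0.4594/(2π·0.0956) = 0.7648 m·K/W
ΣR = 1.145×10^-4 + 2.943 + 0.7648 = 3.708 m·K/W
Q' = ΔT/ΣR = (275 °C − 34.2 °C)/3.708 = 64.9 W/m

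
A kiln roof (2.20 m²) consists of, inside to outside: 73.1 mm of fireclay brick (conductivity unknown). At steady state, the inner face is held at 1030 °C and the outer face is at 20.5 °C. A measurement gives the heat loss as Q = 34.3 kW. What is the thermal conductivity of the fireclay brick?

k = 1.13 W/m·K

ΣR = ΔT/Q = |1030 − 20.5|/34300 = 0.02943 K/W
L/(kA) = 0.02943 ⇒ k = 0.0731/(0.02943·2.20) = 1.13 W/m·K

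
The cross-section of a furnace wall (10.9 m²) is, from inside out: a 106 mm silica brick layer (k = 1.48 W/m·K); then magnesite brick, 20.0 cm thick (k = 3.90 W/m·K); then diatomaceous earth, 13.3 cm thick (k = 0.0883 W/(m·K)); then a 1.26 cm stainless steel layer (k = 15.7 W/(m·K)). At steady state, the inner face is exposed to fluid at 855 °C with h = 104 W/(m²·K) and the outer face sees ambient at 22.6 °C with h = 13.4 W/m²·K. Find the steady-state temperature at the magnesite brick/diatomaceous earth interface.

Series thermal resistances, inner to outer:
  R_conv,in = 1/(hA) = 1/(104·10.9) = 8.821×10^-4 K/W
  R_silica brick = L/(kA) = 0.106/(1.48·10.9) = 0.006571 K/W
  R_magnesite brick = L/(kA) = 0.200/(3.90·10.9) = 0.004705 K/W
  R_diatomaceous earth = L/(kA) = 0.133/(0.0883·10.9) = 0.1382 K/W
  R_stainless steel = L/(kA) = 0.0126/(15.7·10.9) = 7.363×10^-5 K/W
  R_conv,out = 1/(hA) = 1/(13.4·10.9) = 0.006847 K/W
ΣR = 8.821×10^-4 + 0.006571 + 0.004705 + 0.1382 + 7.363×10^-5 + 0.006847 = 0.1573 K/W
Q = ΔT/ΣR = (855 °C − 22.6 °C)/0.1573 = 5292 W
From the inner boundary to the magnesite brick/diatomaceous earth interface, ΣR_partial = 0.01216 K/W.
T_interface = T_in − Q·ΣR_partial = 855 °C − (5292)(0.01216) = 791 °C

T = 791 °C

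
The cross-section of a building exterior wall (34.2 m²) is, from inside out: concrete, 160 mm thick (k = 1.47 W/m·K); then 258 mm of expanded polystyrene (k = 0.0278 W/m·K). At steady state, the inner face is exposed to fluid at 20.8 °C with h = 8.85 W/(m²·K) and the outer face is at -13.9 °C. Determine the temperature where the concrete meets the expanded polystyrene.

Series thermal resistances, inner to outer:
  R_conv,in = 1/(hA) = 1/(8.85·34.2) = 0.003304 K/W
  R_concrete = L/(kA) = 0.160/(1.47·34.2) = 0.003183 K/W
  R_expanded polystyrene = L/(kA) = 0.258/(0.0278·34.2) = 0.2714 K/W
ΣR = 0.003304 + 0.003183 + 0.2714 = 0.2779 K/W
Q = ΔT/ΣR = (20.8 °C − -13.9 °C)/0.2779 = 124.9 W
From the inner boundary to the concrete/expanded polystyrene interface, ΣR_partial = 0.006487 K/W.
T_interface = T_in − Q·ΣR_partial = 20.8 °C − (124.9)(0.006487) = 20.0 °C

T = 20.0 °C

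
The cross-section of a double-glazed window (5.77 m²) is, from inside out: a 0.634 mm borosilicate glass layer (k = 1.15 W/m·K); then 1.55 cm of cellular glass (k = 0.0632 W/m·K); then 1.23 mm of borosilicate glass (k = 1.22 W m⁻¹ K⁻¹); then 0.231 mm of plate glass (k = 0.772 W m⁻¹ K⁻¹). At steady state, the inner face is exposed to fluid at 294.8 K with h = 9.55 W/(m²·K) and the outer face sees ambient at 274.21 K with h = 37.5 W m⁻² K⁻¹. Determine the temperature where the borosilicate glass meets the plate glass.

Series thermal resistances, inner to outer:
  R_conv,in = 1/(hA) = 1/(9.55·5.77) = 0.01815 K/W
  R_borosilicate glass = L/(kA) = 6.34×10^-4/(1.15·5.77) = 9.555×10^-5 K/W
  R_cellular glass = L/(kA) = 0.0155/(0.0632·5.77) = 0.04250 K/W
  R_borosilicate glass = L/(kA) = 0.00123/(1.22·5.77) = 1.747×10^-4 K/W
  R_plate glass = L/(kA) = 2.31×10^-4/(0.772·5.77) = 5.186×10^-5 K/W
  R_conv,out = 1/(hA) = 1/(37.5·5.77) = 0.004622 K/W
ΣR = 0.01815 + 9.555×10^-5 + 0.04250 + 1.747×10^-4 + 5.186×10^-5 + 0.004622 = 0.06559 K/W
Q = ΔT/ΣR = (294.8 K − 274.21 K)/0.06559 = 313.9 W
From the inner boundary to the borosilicate glass/plate glass interface, ΣR_partial = 0.06092 K/W.
T_interface = T_in − Q·ΣR_partial = 294.8 K − (313.9)(0.06092) = 275.68 K

T = 275.68 K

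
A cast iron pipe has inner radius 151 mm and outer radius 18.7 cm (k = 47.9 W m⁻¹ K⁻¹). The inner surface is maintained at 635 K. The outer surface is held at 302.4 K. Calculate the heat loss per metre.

Q' = 2πk·ΔT/ln(r₂/r₁) = 2π × 47.9 × 332.6 / ln(0.187/0.151) = 4.68×10^5 W/m

Q' = 4.68×10^5 W/m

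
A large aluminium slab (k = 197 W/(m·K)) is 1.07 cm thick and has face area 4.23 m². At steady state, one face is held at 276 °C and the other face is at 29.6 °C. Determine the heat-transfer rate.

Q = kA·ΔT/L = 197 × 4.23 × |276 °C − 29.6 °C| / 0.0107 = 1.92×10^7 W

Q = 1.92×10^7 W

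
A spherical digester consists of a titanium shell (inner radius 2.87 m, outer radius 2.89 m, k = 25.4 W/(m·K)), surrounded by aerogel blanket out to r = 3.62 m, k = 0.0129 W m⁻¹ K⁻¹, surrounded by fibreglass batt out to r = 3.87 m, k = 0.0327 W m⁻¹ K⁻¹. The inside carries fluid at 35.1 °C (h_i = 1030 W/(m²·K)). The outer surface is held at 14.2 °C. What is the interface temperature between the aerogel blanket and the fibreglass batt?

Series thermal resistances, inner to outer:
  R_conv,in = 1/(4πr²h) = 1/(4π·2.87²·1030) = 9.380×10^-6 K/W
  R_titanium = (1/2.87 − 1/2.89)/(4πk) = 0.002411/(4π·25.4) = 7.555×10^-6 K/W
  R_aerogel blanket = (1/2.89 − 1/3.62)/(4πk) = 0.06978/(4π·0.0129) = 0.4304 K/W
  R_fibreglass batt = (1/3.62 − 1/3.87)/(4πk) = 0.01785/(4π·0.0327) = 0.04343 K/W
ΣR = 9.380×10^-6 + 7.555×10^-6 + 0.4304 + 0.04343 = 0.4738 K/W
Q = ΔT/ΣR = (35.1 °C − 14.2 °C)/0.4738 = 44.11 W
From the inner boundary to the aerogel blanket/fibreglass batt interface, ΣR_partial = 0.4304 K/W.
T_interface = T_in − Q·ΣR_partial = 35.1 °C − (44.11)(0.4304) = 16.1 °C

T = 16.1 °C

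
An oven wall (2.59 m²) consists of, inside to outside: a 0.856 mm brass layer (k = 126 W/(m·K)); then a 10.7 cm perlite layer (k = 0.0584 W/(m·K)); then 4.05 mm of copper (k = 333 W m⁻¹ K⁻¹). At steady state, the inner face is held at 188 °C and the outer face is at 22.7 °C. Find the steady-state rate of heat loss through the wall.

Q = 234 W

Treat each layer as a resistance in series:
  R_brass = L/(kA) = 8.56×10^-4/(126·2.59) = 2.623×10^-6 K/W
  R_perlite = L/(kA) = 0.107/(0.0584·2.59) = 0.7074 K/W
  R_copper = L/(kA) = 0.00405/(333·2.59) = 4.696×10^-6 K/W
ΣR = 2.623×10^-6 + 0.7074 + 4.696×10^-6 = 0.7074 K/W
Q = ΔT/ΣR = (188 °C − 22.7 °C)/0.7074 = 234 W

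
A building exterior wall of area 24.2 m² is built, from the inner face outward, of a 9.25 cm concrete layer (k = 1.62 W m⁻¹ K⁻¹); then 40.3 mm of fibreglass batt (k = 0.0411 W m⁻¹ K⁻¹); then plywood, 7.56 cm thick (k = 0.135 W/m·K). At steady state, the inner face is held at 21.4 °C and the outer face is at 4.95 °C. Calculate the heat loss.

Resistance network (inner→outer):
  R_concrete = L/(kA) = 0.0925/(1.62·24.2) = 0.002359 K/W
  R_fibreglass batt = L/(kA) = 0.0403/(0.0411·24.2) = 0.04052 K/W
  R_plywood = L/(kA) = 0.0756/(0.135·24.2) = 0.02314 K/W
ΣR = 0.002359 + 0.04052 + 0.02314 = 0.06602 K/W
Q = ΔT/ΣR = (21.4 °C − 4.95 °C)/0.06602 = 249 W

Q = 249 W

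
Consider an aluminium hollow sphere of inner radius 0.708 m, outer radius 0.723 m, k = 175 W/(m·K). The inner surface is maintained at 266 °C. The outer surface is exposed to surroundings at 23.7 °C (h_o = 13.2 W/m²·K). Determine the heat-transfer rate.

Q = 21000 W

Series thermal resistances, inner to outer:
  R_aluminium = (1/0.708 − 1/0.723)/(4πk) = 0.02930/(4π·175) = 1.333×10^-5 K/W
  R_conv,out = 1/(4πr²h) = 1/(4π·0.723²·13.2) = 0.01153 K/W
ΣR = 1.333×10^-5 + 0.01153 = 0.01154 K/W
Q = ΔT/ΣR = (266 °C − 23.7 °C)/0.01154 = 21000 W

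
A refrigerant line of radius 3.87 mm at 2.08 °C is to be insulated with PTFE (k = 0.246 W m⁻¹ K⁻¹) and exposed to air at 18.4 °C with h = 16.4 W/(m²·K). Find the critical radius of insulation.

r_cr = 1.50 cm

For a cylinder, r_cr = k_ins/h = 0.246/16.4 = 0.0150 m = 1.50 cm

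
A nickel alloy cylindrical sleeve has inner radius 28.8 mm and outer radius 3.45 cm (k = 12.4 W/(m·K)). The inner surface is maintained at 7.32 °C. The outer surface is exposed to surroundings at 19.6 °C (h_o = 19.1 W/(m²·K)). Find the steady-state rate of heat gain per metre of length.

Q' = 50.4 W/m

Treat each layer as a resistance in series:
  R'_nickel alloy = ln(0.0345/0.0288)/(2πk) = 0.1806/(2π·12.4) = 0.002318 m·K/W
  R'_conv,out = 1/(2πr h) = 1/(2π·0.0345·19.1) = 0.2415 m·K/W
ΣR = 0.002318 + 0.2415 = 0.2438 m·K/W
Q' = ΔT/ΣR = (7.32 °C − 19.6 °C)/0.2438 = -50.4 W/m
(Negative Q' ⇒ heat flows inward; heat gain = 50.4 W/m.)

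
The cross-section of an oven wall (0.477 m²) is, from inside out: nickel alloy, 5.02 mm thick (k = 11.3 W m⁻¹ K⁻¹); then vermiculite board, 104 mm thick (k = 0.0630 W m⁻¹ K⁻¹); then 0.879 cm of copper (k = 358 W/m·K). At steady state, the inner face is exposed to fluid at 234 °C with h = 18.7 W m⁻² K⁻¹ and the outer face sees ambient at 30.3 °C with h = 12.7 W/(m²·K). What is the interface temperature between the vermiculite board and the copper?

Series thermal resistances, inner to outer:
  R_conv,in = 1/(hA) = 1/(18.7·0.477) = 0.1121 K/W
  R_nickel alloy = L/(kA) = 0.00502/(11.3·0.477) = 9.313×10^-4 K/W
  R_vermiculite board = L/(kA) = 0.104/(0.0630·0.477) = 3.461 K/W
  R_copper = L/(kA) = 0.00879/(358·0.477) = 5.147×10^-5 K/W
  R_conv,out = 1/(hA) = 1/(12.7·0.477) = 0.1651 K/W
ΣR = 0.1121 + 9.313×10^-4 + 3.461 + 5.147×10^-5 + 0.1651 = 3.739 K/W
Q = ΔT/ΣR = (234 °C − 30.3 °C)/3.739 = 54.48 W
From the inner boundary to the vermiculite board/copper interface, ΣR_partial = 3.574 K/W.
T_interface = T_in − Q·ΣR_partial = 234 °C − (54.48)(3.574) = 39.3 °C

T = 39.3 °C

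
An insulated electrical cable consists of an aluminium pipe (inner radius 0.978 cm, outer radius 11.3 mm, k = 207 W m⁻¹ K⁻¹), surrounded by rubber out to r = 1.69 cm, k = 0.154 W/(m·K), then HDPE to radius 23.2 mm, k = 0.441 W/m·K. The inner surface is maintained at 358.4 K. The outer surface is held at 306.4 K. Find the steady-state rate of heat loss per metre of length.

Q' = 98.0 W/m

Treat each layer as a resistance in series:
  R'_aluminium = ln(0.0113/0.00978)/(2πk) = 0.1445/(2π·207) = 1.111×10^-4 m·K/W
  R'_rubber = ln(0.0169/0.0113)/(2πk) = 0.4025/(2π·0.154) = 0.4160 m·K/W
  R'_HDPE = ln(0.0232/0.0169)/(2πk) = 0.3168/(2π·0.441) = 0.1143 m·K/W
ΣR = 1.111×10^-4 + 0.4160 + 0.1143 = 0.5304 m·K/W
Q' = ΔT/ΣR = (358.4 K − 306.4 K)/0.5304 = 98.0 W/m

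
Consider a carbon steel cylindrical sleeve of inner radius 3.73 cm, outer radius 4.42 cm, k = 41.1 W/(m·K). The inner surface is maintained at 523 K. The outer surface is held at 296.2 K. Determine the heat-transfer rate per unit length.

Q' = 345 kW/m

Q' = 2πk·ΔT/ln(r₂/r₁) = 2π × 41.1 × 226.8 / ln(0.0442/0.0373) = 3.45×10^5 W/m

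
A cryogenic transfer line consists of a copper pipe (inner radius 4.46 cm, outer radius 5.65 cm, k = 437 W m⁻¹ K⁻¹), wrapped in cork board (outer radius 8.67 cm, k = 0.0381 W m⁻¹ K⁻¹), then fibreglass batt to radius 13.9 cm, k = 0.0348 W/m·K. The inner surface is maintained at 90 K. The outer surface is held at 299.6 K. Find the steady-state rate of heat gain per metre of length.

Q' = 53.1 W/m

Resistance network (inner→outer):
  R'_copper = ln(0.0565/0.0446)/(2πk) = 0.2365/(2π·437) = 8.614×10^-5 m·K/W
  R'_cork board = ln(0.0867/0.0565)/(2πk) = 0.4282/(2π·0.0381) = 1.789 m·K/W
  R'_fibreglass batt = ln(0.139/0.0867)/(2πk) = 0.4720/(2π·0.0348) = 2.159 m·K/W
ΣR = 8.614×10^-5 + 1.789 + 2.159 = 3.948 m·K/W
Q' = ΔT/ΣR = (90 K − 299.6 K)/3.948 = -53.1 W/m
(Negative Q' ⇒ heat flows inward; heat gain = 53.1 W/m.)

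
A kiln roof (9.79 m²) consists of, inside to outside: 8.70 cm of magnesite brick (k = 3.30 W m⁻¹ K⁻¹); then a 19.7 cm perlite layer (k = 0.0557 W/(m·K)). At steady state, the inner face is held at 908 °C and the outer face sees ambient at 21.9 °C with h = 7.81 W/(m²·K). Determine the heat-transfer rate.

Treat each layer as a resistance in series:
  R_magnesite brick = L/(kA) = 0.0870/(3.30·9.79) = 0.002693 K/W
  R_perlite = L/(kA) = 0.197/(0.0557·9.79) = 0.3613 K/W
  R_conv,out = 1/(hA) = 1/(7.81·9.79) = 0.01308 K/W
ΣR = 0.002693 + 0.3613 + 0.01308 = 0.3771 K/W
Q = ΔT/ΣR = (908 °C − 21.9 °C)/0.3771 = 2350 W

Q = 2.35 kW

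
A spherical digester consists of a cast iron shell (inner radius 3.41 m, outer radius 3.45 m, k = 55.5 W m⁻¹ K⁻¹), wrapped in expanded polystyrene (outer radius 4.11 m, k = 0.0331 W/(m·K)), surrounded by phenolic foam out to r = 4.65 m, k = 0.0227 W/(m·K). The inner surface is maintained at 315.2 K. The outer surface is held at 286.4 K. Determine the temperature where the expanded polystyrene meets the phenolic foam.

T = 299.9 K

Series thermal resistances, inner to outer:
  R_cast iron = (1/3.41 − 1/3.45)/(4πk) = 0.003400/(4π·55.5) = 4.875×10^-6 K/W
  R_expanded polystyrene = (1/3.45 − 1/4.11)/(4πk) = 0.04655/(4π·0.0331) = 0.1119 K/W
  R_phenolic foam = (1/4.11 − 1/4.65)/(4πk) = 0.02826/(4π·0.0227) = 0.09905 K/W
ΣR = 4.875×10^-6 + 0.1119 + 0.09905 = 0.2110 K/W
Q = ΔT/ΣR = (315.2 K − 286.4 K)/0.2110 = 136.5 W
From the inner boundary to the expanded polystyrene/phenolic foam interface, ΣR_partial = 0.1119 K/W.
T_interface = T_in − Q·ΣR_partial = 315.2 K − (136.5)(0.1119) = 299.9 K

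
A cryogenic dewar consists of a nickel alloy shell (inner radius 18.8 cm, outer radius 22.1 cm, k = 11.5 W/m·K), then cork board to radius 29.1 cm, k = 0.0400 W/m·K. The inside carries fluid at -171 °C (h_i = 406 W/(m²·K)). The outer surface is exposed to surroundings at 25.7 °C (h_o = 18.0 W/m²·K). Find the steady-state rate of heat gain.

Q = 88.3 W

Resistance network (inner→outer):
  R_conv,in = 1/(4πr²h) = 1/(4π·0.188²·406) = 0.005546 K/W
  R_nickel alloy = (1/0.188 − 1/0.221)/(4πk) = 0.7943/(4π·11.5) = 0.005496 K/W
  R_cork board = (1/0.221 − 1/0.291)/(4πk) = 1.088/(4π·0.0400) = 2.165 K/W
  R_conv,out = 1/(4πr²h) = 1/(4π·0.291²·18.0) = 0.05221 K/W
ΣR = 0.005546 + 0.005496 + 2.165 + 0.05221 = 2.228 K/W
Q = ΔT/ΣR = (-171 °C − 25.7 °C)/2.228 = -88.3 W
(Negative Q ⇒ heat flows inward; heat gain = 88.3 W.)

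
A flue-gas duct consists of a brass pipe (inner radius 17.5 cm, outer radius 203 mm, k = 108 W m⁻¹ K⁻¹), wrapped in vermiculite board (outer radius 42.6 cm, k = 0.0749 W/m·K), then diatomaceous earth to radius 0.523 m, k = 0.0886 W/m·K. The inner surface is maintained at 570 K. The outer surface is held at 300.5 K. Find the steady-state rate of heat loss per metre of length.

Q' = 139 W/m

Treat each layer as a resistance in series:
  R'_brass = ln(0.203/0.175)/(2πk) = 0.1484/(2π·108) = 2.187×10^-4 m·K/W
  R'_vermiculite board = ln(0.426/0.203)/(2πk) = 0.7412/(2π·0.0749) = 1.575 m·K/W
  R'_diatomaceous earth = ln(0.523/0.426)/(2πk) = 0.2051/(2π·0.0886) = 0.3685 m·K/W
ΣR = 2.187×10^-4 + 1.575 + 0.3685 = 1.944 m·K/W
Q' = ΔT/ΣR = (570 K − 300.5 K)/1.944 = 139 W/m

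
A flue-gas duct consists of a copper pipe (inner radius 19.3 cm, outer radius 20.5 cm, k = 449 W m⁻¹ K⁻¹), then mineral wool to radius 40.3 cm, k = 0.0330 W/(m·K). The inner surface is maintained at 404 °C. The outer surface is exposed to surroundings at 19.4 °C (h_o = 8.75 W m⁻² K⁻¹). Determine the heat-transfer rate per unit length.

Q' = 116 W/m

Treat each layer as a resistance in series:
  R'_copper = ln(0.205/0.193)/(2πk) = 0.06032/(2π·449) = 2.138×10^-5 m·K/W
  R'_mineral wool = ln(0.403/0.205)/(2πk) = 0.6759/(2π·0.0330) = 3.260 m·K/W
  R'_conv,out = 1/(2πr h) = 1/(2π·0.403·8.75) = 0.04513 m·K/W
ΣR = 2.138×10^-5 + 3.260 + 0.04513 = 3.305 m·K/W
Q' = ΔT/ΣR = (404 °C − 19.4 °C)/3.305 = 116 W/m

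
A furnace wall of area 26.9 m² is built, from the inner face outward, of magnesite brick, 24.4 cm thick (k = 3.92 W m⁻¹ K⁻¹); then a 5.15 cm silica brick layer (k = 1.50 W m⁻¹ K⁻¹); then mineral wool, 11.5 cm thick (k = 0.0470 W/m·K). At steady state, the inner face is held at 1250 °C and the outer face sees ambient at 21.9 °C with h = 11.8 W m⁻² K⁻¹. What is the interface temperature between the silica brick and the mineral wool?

Resistance network (inner→outer):
  R_magnesite brick = L/(kA) = 0.244/(3.92·26.9) = 0.002314 K/W
  R_silica brick = L/(kA) = 0.0515/(1.50·26.9) = 0.001276 K/W
  R_mineral wool = L/(kA) = 0.115/(0.0470·26.9) = 0.09096 K/W
  R_conv,out = 1/(hA) = 1/(11.8·26.9) = 0.003150 K/W
ΣR = 0.002314 + 0.001276 + 0.09096 + 0.003150 = 0.09770 K/W
Q = ΔT/ΣR = (1250 °C − 21.9 °C)/0.09770 = 12570 W
From the inner boundary to the silica brick/mineral wool interface, ΣR_partial = 0.003590 K/W.
T_interface = T_in − Q·ΣR_partial = 1250 °C − (12570)(0.003590) = 1205 °C

T = 1205 °C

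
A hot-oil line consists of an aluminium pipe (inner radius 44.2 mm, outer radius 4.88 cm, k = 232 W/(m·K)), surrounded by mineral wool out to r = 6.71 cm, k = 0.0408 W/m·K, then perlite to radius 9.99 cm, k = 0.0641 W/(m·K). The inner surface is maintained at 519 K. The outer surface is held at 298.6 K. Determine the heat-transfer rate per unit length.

Resistance network (inner→outer):
  R'_aluminium = ln(0.0488/0.0442)/(2πk) = 0.09901/(2π·232) = 6.792×10^-5 m·K/W
  R'_mineral wool = ln(0.0671/0.0488)/(2πk) = 0.3185/(2π·0.0408) = 1.242 m·K/W
  R'_perlite = ln(0.0999/0.0671)/(2πk) = 0.3980/(2π·0.0641) = 0.9882 m·K/W
ΣR = 6.792×10^-5 + 1.242 + 0.9882 = 2.230 m·K/W
Q' = ΔT/ΣR = (519 K − 298.6 K)/2.230 = 98.8 W/m

Q' = 98.8 W/m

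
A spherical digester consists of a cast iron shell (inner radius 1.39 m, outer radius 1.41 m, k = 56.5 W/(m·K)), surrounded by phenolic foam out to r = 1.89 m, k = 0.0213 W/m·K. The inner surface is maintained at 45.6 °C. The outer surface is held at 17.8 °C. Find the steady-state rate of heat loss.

Series thermal resistances, inner to outer:
  R_cast iron = (1/1.39 − 1/1.41)/(4πk) = 0.01020/(4π·56.5) = 1.437×10^-5 K/W
  R_phenolic foam = (1/1.41 − 1/1.89)/(4πk) = 0.1801/(4π·0.0213) = 0.6729 K/W
ΣR = 1.437×10^-5 + 0.6729 = 0.6729 K/W
Q = ΔT/ΣR = (45.6 °C − 17.8 °C)/0.6729 = 41.3 W

Q = 41.3 W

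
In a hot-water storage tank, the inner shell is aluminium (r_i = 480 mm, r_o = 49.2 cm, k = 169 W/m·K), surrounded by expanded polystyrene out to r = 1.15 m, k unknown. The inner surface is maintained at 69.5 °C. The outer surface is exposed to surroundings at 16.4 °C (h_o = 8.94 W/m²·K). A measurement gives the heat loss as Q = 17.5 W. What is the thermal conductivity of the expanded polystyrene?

ΣR = ΔT/Q = |69.5 − 16.4|/17.5 = 3.034 K/W
Known resistances:
  R_aluminium = (1/0.480 − 1/0.492)/(4πk) = 0.05081/(4π·169) = 2.393×10^-5 K/W
  R_conv,out = 1/(4πr²h) = 1/(4π·1.15²·8.94) = 0.006731 K/W
R_expanded polystyrene = ΣR − ΣR_known = 3.034 − 0.006755 = 3.027 K/W
(1/r₁−1/r₂)/(4πk) = 3.027 ⇒ k = 1.163/(4π·3.027) = 0.0306 W/m·K

k = 0.0306 W/m·K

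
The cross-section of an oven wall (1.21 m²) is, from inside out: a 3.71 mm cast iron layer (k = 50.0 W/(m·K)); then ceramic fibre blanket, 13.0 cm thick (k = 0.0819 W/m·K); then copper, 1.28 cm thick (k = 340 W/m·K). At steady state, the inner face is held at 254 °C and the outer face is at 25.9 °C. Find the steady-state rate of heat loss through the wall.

Treat each layer as a resistance in series:
  R_cast iron = L/(kA) = 0.00371/(50.0·1.21) = 6.132×10^-5 K/W
  R_ceramic fibre blanket = L/(kA) = 0.130/(0.0819·1.21) = 1.312 K/W
  R_copper = L/(kA) = 0.0128/(340·1.21) = 3.111×10^-5 K/W
ΣR = 6.132×10^-5 + 1.312 + 3.111×10^-5 = 1.312 K/W
Q = ΔT/ΣR = (254 °C − 25.9 °C)/1.312 = 174 W

Q = 174 W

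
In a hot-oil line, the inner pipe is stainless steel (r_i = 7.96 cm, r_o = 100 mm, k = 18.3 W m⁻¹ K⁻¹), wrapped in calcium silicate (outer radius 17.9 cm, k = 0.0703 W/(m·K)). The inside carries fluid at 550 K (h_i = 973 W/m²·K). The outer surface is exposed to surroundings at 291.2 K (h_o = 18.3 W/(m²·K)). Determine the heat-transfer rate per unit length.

Q' = 189 W/m

Resistance network (inner→outer):
  R'_conv,in = 1/(2πr h) = 1/(2π·0.0796·973) = 0.002055 m·K/W
  R'_stainless steel = ln(0.100/0.0796)/(2πk) = 0.2282/(2π·18.3) = 0.001984 m·K/W
  R'_calcium silicate = ln(0.179/0.100)/(2πk) = 0.5822/(2π·0.0703) = 1.318 m·K/W
  R'_conv,out = 1/(2πr h) = 1/(2π·0.179·18.3) = 0.04859 m·K/W
ΣR = 0.002055 + 0.001984 + 1.318 + 0.04859 = 1.371 m·K/W
Q' = ΔT/ΣR = (550 K − 291.2 K)/1.371 = 189 W/m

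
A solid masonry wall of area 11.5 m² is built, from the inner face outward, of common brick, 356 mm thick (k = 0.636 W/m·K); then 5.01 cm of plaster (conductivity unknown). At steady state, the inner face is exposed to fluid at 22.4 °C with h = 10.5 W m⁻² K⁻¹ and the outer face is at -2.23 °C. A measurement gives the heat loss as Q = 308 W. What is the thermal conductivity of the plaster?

ΣR = ΔT/Q = |22.4 − -2.23|/308 = 0.07997 K/W
Known resistances:
  R_conv,in = 1/(hA) = 1/(10.5·11.5) = 0.008282 K/W
  R_common brick = L/(kA) = 0.356/(0.636·11.5) = 0.04867 K/W
R_plaster = ΣR − ΣR_known = 0.07997 − 0.05695 = 0.02302 K/W
L/(kA) = 0.02302 ⇒ k = 0.0501/(0.02302·11.5) = 0.189 W/m·K

k = 0.189 W/m·K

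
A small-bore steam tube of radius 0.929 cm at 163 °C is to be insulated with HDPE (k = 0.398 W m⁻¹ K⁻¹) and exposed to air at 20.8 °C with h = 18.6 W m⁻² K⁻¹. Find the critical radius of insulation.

For a cylinder, r_cr = k_ins/h = 0.398/18.6 = 0.0214 m = 2.14 cm

r_cr = 2.14 cm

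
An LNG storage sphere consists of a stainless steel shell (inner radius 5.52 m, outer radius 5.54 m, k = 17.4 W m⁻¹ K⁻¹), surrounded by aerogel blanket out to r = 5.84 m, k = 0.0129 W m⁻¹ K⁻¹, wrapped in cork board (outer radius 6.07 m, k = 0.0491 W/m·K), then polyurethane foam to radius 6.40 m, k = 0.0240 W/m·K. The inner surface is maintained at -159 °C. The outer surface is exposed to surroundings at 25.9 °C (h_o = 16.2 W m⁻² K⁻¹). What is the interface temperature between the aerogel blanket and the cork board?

Resistance network (inner→outer):
  R_stainless steel = (1/5.52 − 1/5.54)/(4πk) = 6.540×10^-4/(4π·17.4) = 2.991×10^-6 K/W
  R_aerogel blanket = (1/5.54 − 1/5.84)/(4πk) = 0.009273/(4π·0.0129) = 0.05720 K/W
  R_cork board = (1/5.84 − 1/6.07)/(4πk) = 0.006488/(4π·0.0491) = 0.01052 K/W
  R_polyurethane foam = (1/6.07 − 1/6.40)/(4πk) = 0.008495/(4π·0.0240) = 0.02817 K/W
  R_conv,out = 1/(4πr²h) = 1/(4π·6.40²·16.2) = 1.199×10^-4 K/W
ΣR = 2.991×10^-6 + 0.05720 + 0.01052 + 0.02817 + 1.199×10^-4 = 0.09601 K/W
Q = ΔT/ΣR = (-159 °C − 25.9 °C)/0.09601 = -1926 W
From the inner boundary to the aerogel blanket/cork board interface, ΣR_partial = 0.05720 K/W.
T_interface = T_in − Q·ΣR_partial = -159 °C − (-1926)(0.05720) = -48.8 °C

T = -48.8 °C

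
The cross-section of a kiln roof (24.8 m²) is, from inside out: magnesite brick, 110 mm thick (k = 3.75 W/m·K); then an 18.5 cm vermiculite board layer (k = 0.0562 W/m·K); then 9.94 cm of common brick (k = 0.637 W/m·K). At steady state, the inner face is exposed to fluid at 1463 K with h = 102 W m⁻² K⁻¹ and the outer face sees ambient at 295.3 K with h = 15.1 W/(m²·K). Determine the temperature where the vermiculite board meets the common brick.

Resistance network (inner→outer):
  R_conv,in = 1/(hA) = 1/(102·24.8) = 3.953×10^-4 K/W
  R_magnesite brick = L/(kA) = 0.110/(3.75·24.8) = 0.001183 K/W
  R_vermiculite board = L/(kA) = 0.185/(0.0562·24.8) = 0.1327 K/W
  R_common brick = L/(kA) = 0.0994/(0.637·24.8) = 0.006292 K/W
  R_conv,out = 1/(hA) = 1/(15.1·24.8) = 0.002670 K/W
ΣR = 3.953×10^-4 + 0.001183 + 0.1327 + 0.006292 + 0.002670 = 0.1432 K/W
Q = ΔT/ΣR = (1463 K − 295.3 K)/0.1432 = 8154 W
From the inner boundary to the vermiculite board/common brick interface, ΣR_partial = 0.1343 K/W.
T_interface = T_in − Q·ΣR_partial = 1463 K − (8154)(0.1343) = 368 K

T = 368 K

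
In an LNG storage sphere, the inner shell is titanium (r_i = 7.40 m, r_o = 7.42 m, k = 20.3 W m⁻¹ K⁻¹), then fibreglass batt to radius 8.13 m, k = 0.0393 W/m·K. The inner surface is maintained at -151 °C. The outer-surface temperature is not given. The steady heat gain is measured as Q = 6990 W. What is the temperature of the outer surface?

Series resistances:
  R_titanium = (1/7.40 − 1/7.42)/(4πk) = 3.642×10^-4/(4π·20.3) = 1.428×10^-6 K/W
  R_fibreglass batt = (1/7.42 − 1/8.13)/(4πk) = 0.01177/(4π·0.0393) = 0.02383 K/W
ΣR = 0.02383 K/W
ΔT = Q·ΣR = 6990 × 0.02383 = 166.6 K
Heat flows inward, so T_out = T_in + ΔT = -151 + 166.6 = 15.6 °C

T_out = 15.6 °C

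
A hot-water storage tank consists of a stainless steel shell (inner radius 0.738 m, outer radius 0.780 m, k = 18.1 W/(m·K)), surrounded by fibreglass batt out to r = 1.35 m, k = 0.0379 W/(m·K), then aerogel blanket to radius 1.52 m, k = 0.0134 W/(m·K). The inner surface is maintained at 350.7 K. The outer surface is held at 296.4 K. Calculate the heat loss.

Treat each layer as a resistance in series:
  R_stainless steel = (1/0.738 − 1/0.780)/(4πk) = 0.07296/(4π·18.1) = 3.208×10^-4 K/W
  R_fibreglass batt = (1/0.780 − 1/1.35)/(4πk) = 0.5413/(4π·0.0379) = 1.137 K/W
  R_aerogel blanket = (1/1.35 − 1/1.52)/(4πk) = 0.08285/(4π·0.0134) = 0.4920 K/W
ΣR = 3.208×10^-4 + 1.137 + 0.4920 = 1.629 K/W
Q = ΔT/ΣR = (350.7 K − 296.4 K)/1.629 = 33.3 W

Q = 33.3 W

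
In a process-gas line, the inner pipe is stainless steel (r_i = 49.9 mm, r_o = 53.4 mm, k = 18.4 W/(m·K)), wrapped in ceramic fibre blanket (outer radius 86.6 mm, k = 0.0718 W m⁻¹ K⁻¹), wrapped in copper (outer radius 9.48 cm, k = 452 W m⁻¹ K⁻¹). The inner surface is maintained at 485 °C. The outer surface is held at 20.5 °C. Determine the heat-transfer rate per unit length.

Q' = 433 W/m

Resistance network (inner→outer):
  R'_stainless steel = ln(0.0534/0.0499)/(2πk) = 0.06779/(2π·18.4) = 5.864×10^-4 m·K/W
  R'_ceramic fibre blanket = ln(0.0866/0.0534)/(2πk) = 0.4835/(2π·0.0718) = 1.072 m·K/W
  R'_copper = ln(0.0948/0.0866)/(2πk) = 0.09047/(2π·452) = 3.186×10^-5 m·K/W
ΣR = 5.864×10^-4 + 1.072 + 3.186×10^-5 = 1.073 m·K/W
Q' = ΔT/ΣR = (485 °C − 20.5 °C)/1.073 = 433 W/m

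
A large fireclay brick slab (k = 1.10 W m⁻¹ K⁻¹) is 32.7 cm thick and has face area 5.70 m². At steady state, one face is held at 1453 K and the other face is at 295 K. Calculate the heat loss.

Q = kA·ΔT/L = 1.10 × 5.70 × |1453 K − 295 K| / 0.327 = 22200 W

Q = 22.2 kW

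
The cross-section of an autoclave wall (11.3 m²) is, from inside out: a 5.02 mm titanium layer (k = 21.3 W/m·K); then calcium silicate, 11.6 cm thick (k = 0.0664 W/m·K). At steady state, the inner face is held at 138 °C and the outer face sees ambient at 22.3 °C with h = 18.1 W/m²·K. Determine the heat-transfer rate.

Resistance network (inner→outer):
  R_titanium = L/(kA) = 0.00502/(21.3·11.3) = 2.086×10^-5 K/W
  R_calcium silicate = L/(kA) = 0.116/(0.0664·11.3) = 0.1546 K/W
  R_conv,out = 1/(hA) = 1/(18.1·11.3) = 0.004889 K/W
ΣR = 2.086×10^-5 + 0.1546 + 0.004889 = 0.1595 K/W
Q = ΔT/ΣR = (138 °C − 22.3 °C)/0.1595 = 725 W

Q = 725 W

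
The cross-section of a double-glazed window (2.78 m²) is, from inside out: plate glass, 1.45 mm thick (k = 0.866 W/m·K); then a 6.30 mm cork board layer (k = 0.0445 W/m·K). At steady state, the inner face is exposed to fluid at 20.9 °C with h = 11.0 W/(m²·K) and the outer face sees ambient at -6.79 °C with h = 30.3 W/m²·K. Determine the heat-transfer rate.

Resistance network (inner→outer):
  R_conv,in = 1/(hA) = 1/(11.0·2.78) = 0.03270 K/W
  R_plate glass = L/(kA) = 0.00145/(0.866·2.78) = 6.023×10^-4 K/W
  R_cork board = L/(kA) = 0.00630/(0.0445·2.78) = 0.05093 K/W
  R_conv,out = 1/(hA) = 1/(30.3·2.78) = 0.01187 K/W
ΣR = 0.03270 + 6.023×10^-4 + 0.05093 + 0.01187 = 0.09610 K/W
Q = ΔT/ΣR = (20.9 °C − -6.79 °C)/0.09610 = 288 W

Q = 288 W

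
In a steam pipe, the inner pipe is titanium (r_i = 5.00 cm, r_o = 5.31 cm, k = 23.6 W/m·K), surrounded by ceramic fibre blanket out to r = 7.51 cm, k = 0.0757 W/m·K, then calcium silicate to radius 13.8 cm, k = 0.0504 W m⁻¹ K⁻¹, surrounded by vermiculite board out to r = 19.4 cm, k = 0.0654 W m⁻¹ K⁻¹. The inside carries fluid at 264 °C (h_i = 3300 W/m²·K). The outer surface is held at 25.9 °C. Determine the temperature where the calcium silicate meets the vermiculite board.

T = 82.6 °C

Series thermal resistances, inner to outer:
  R'_conv,in = 1/(2πr h) = 1/(2π·0.0500·3300) = 9.646×10^-4 m·K/W
  R'_titanium = ln(0.0531/0.0500)/(2πk) = 0.06015/(2π·23.6) = 4.057×10^-4 m·K/W
  R'_ceramic fibre blanket = ln(0.0751/0.0531)/(2πk) = 0.3466/(2π·0.0757) = 0.7288 m·K/W
  R'_calcium silicate = ln(0.138/0.0751)/(2πk) = 0.6084/(2π·0.0504) = 1.921 m·K/W
  R'_vermiculite board = ln(0.194/0.138)/(2πk) = 0.3406/(2π·0.0654) = 0.8289 m·K/W
ΣR = 9.646×10^-4 + 4.057×10^-4 + 0.7288 + 1.921 + 0.8289 = 3.480 m·K/W
Q' = ΔT/ΣR = (264 °C − 25.9 °C)/3.480 = 68.42 W/m
From the inner boundary to the calcium silicate/vermiculite board interface, ΣR_partial = 2.651 m·K/W.
T_interface = T_in − Q'·ΣR_partial = 264 °C − (68.42)(2.651) = 82.6 °C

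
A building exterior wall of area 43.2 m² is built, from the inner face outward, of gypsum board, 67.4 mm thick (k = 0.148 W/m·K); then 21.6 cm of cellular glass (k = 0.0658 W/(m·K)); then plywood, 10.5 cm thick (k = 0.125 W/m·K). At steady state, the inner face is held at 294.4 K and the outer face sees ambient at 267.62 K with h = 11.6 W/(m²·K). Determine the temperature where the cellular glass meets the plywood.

T = 272.94 K

Series thermal resistances, inner to outer:
  R_gypsum board = L/(kA) = 0.0674/(0.148·43.2) = 0.01054 K/W
  R_cellular glass = L/(kA) = 0.216/(0.0658·43.2) = 0.07599 K/W
  R_plywood = L/(kA) = 0.105/(0.125·43.2) = 0.01944 K/W
  R_conv,out = 1/(hA) = 1/(11.6·43.2) = 0.001996 K/W
ΣR = 0.01054 + 0.07599 + 0.01944 + 0.001996 = 0.1080 K/W
Q = ΔT/ΣR = (294.4 K − 267.62 K)/0.1080 = 248.0 W
From the inner boundary to the cellular glass/plywood interface, ΣR_partial = 0.08653 K/W.
T_interface = T_in − Q·ΣR_partial = 294.4 K − (248.0)(0.08653) = 272.94 K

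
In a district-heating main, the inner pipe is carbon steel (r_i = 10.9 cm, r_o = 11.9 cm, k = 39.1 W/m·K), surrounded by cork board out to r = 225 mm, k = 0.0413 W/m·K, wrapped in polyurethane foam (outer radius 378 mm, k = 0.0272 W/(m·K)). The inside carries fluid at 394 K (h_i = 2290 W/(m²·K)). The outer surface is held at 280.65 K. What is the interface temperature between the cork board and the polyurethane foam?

Treat each layer as a resistance in series:
  R'_conv,in = 1/(2πr h) = 1/(2π·0.109·2290) = 6.376×10^-4 m·K/W
  R'_carbon steel = ln(0.119/0.109)/(2πk) = 0.08778/(2π·39.1) = 3.573×10^-4 m·K/W
  R'_cork board = ln(0.225/0.119)/(2πk) = 0.6370/(2π·0.0413) = 2.455 m·K/W
  R'_polyurethane foam = ln(0.378/0.225)/(2πk) = 0.5188/(2π·0.0272) = 3.036 m·K/W
ΣR = 6.376×10^-4 + 3.573×10^-4 + 2.455 + 3.036 = 5.492 m·K/W
Q' = ΔT/ΣR = (394 K − 280.65 K)/5.492 = 20.64 W/m
From the inner boundary to the cork board/polyurethane foam interface, ΣR_partial = 2.456 m·K/W.
T_interface = T_in − Q'·ΣR_partial = 394 K − (20.64)(2.456) = 343.3 K

T = 343.3 K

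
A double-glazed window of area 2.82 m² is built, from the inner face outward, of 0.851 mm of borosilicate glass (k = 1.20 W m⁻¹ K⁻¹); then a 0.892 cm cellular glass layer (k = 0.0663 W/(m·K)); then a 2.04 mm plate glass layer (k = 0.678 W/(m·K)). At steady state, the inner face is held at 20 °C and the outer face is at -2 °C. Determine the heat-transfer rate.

Resistance network (inner→outer):
  R_borosilicate glass = L/(kA) = 8.51×10^-4/(1.20·2.82) = 2.515×10^-4 K/W
  R_cellular glass = L/(kA) = 0.00892/(0.0663·2.82) = 0.04771 K/W
  R_plate glass = L/(kA) = 0.00204/(0.678·2.82) = 0.001067 K/W
ΣR = 2.515×10^-4 + 0.04771 + 0.001067 = 0.04903 K/W
Q = ΔT/ΣR = (20 °C − -2 °C)/0.04903 = 449 W

Q = 449 W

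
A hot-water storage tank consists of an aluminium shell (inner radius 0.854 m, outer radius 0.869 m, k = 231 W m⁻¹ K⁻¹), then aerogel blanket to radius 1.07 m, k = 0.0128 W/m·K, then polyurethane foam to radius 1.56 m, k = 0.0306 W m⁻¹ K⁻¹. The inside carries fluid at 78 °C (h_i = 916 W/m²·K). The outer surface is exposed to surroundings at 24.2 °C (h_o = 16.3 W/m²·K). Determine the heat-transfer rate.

Series thermal resistances, inner to outer:
  R_conv,in = 1/(4πr²h) = 1/(4π·0.854²·916) = 1.191×10^-4 K/W
  R_aluminium = (1/0.854 − 1/0.869)/(4πk) = 0.02021/(4π·231) = 6.963×10^-6 K/W
  R_aerogel blanket = (1/0.869 − 1/1.07)/(4πk) = 0.2162/(4π·0.0128) = 1.344 K/W
  R_polyurethane foam = (1/1.07 − 1/1.56)/(4πk) = 0.2936/(4π·0.0306) = 0.7634 K/W
  R_conv,out = 1/(4πr²h) = 1/(4π·1.56²·16.3) = 0.002006 K/W
ΣR = 1.191×10^-4 + 6.963×10^-6 + 1.344 + 0.7634 + 0.002006 = 2.110 K/W
Q = ΔT/ΣR = (78 °C − 24.2 °C)/2.110 = 25.5 W

Q = 25.5 W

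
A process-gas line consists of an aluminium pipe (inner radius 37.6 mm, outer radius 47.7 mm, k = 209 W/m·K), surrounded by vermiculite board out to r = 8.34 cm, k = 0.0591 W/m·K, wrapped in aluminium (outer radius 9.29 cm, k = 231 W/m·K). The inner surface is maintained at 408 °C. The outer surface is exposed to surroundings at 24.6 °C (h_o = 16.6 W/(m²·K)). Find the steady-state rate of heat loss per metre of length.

Treat each layer as a resistance in series:
  R'_aluminium = ln(0.0477/0.0376)/(2πk) = 0.2379/(2π·209) = 1.812×10^-4 m·K/W
  R'_vermiculite board = ln(0.0834/0.0477)/(2πk) = 0.5587/(2π·0.0591) = 1.505 m·K/W
  R'_aluminium = ln(0.0929/0.0834)/(2πk) = 0.1079/(2π·231) = 7.432×10^-5 m·K/W
  R'_conv,out = 1/(2πr h) = 1/(2π·0.0929·16.6) = 0.1032 m·K/W
ΣR = 1.812×10^-4 + 1.505 + 7.432×10^-5 + 0.1032 = 1.608 m·K/W
Q' = ΔT/ΣR = (408 °C − 24.6 °C)/1.608 = 238 W/m

Q' = 238 W/m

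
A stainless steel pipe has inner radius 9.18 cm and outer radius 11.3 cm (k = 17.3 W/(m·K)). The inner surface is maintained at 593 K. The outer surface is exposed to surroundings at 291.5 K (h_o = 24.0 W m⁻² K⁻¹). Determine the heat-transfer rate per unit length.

Q' = 4.98 kW/m

Resistance network (inner→outer):
  R'_stainless steel = ln(0.113/0.0918)/(2πk) = 0.2078/(2π·17.3) = 0.001911 m·K/W
  R'_conv,out = 1/(2πr h) = 1/(2π·0.113·24.0) = 0.05869 m·K/W
ΣR = 0.001911 + 0.05869 = 0.06060 m·K/W
Q' = ΔT/ΣR = (593 K − 291.5 K)/0.06060 = 4980 W/m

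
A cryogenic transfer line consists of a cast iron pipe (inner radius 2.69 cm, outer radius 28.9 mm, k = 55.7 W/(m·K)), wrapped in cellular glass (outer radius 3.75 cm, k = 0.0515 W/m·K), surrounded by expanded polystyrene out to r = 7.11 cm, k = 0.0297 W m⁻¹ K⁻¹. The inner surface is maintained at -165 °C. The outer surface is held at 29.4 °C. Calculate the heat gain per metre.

Q' = 45.9 W/m

Series thermal resistances, inner to outer:
  R'_cast iron = ln(0.0289/0.0269)/(2πk) = 0.07172/(2π·55.7) = 2.049×10^-4 m·K/W
  R'_cellular glass = ln(0.0375/0.0289)/(2πk) = 0.2605/(2π·0.0515) = 0.8050 m·K/W
  R'_expanded polystyrene = ln(0.0711/0.0375)/(2πk) = 0.6397/(2π·0.0297) = 3.428 m·K/W
ΣR = 2.049×10^-4 + 0.8050 + 3.428 = 4.233 m·K/W
Q' = ΔT/ΣR = (-165 °C − 29.4 °C)/4.233 = -45.9 W/m
(Negative Q' ⇒ heat flows inward; heat gain = 45.9 W/m.)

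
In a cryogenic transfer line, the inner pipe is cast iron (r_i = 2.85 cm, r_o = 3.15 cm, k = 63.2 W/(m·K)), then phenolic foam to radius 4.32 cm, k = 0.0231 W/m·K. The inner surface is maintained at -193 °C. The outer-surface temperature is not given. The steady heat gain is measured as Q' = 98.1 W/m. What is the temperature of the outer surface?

T_out = 20.5 °C

Sum the resistances:
  R'_cast iron = ln(0.0315/0.0285)/(2πk) = 0.1001/(2π·63.2) = 2.520×10^-4 m·K/W
  R'_phenolic foam = ln(0.0432/0.0315)/(2πk) = 0.3159/(2π·0.0231) = 2.176 m·K/W
ΣR = 2.176 m·K/W
ΔT = Q'·ΣR = 98.1 × 2.176 = 213.5 K
Heat flows inward, so T_out = T_in + ΔT = -193 + 213.5 = 20.5 °C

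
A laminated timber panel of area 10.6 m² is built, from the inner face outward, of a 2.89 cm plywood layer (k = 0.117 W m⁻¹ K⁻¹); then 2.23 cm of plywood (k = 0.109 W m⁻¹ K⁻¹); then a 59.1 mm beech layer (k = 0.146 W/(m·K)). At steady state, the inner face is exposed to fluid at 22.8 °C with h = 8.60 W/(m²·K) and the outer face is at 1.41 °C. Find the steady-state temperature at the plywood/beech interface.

Series thermal resistances, inner to outer:
  R_conv,in = 1/(hA) = 1/(8.60·10.6) = 0.01097 K/W
  R_plywood = L/(kA) = 0.0289/(0.117·10.6) = 0.02330 K/W
  R_plywood = L/(kA) = 0.0223/(0.109·10.6) = 0.01930 K/W
  R_beech = L/(kA) = 0.0591/(0.146·10.6) = 0.03819 K/W
ΣR = 0.01097 + 0.02330 + 0.01930 + 0.03819 = 0.09176 K/W
Q = ΔT/ΣR = (22.8 °C − 1.41 °C)/0.09176 = 233.1 W
From the inner boundary to the plywood/beech interface, ΣR_partial = 0.05357 K/W.
T_interface = T_in − Q·ΣR_partial = 22.8 °C − (233.1)(0.05357) = 10.3 °C

T = 10.3 °C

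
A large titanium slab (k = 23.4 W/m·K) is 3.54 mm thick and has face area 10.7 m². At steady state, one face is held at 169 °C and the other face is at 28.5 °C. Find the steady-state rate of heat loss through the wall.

Q = 9940 kW

Q = kA·ΔT/L = 23.4 × 10.7 × |169 °C − 28.5 °C| / 0.00354 = 9.94×10^6 W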